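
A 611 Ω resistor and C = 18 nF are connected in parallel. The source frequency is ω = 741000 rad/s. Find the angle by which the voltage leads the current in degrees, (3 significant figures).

X_C = 1/(ωC) = 75.0 Ω
Parallel: admittances add. Y = 1/R + jωC
Y = (0.00164 + j0.0133) S
|Y| = 0.0134 S → |Z| = 1/|Y| = 74.4 Ω, ∠Z = −∠Y = -83.0°

-83.0°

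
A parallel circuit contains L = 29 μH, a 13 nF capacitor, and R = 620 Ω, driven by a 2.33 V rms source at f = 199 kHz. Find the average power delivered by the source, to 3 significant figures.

ω = 2πf = 1.25e+06 rad/s
X_L = ωL = 36.3 Ω
X_C = 1/(ωC) = 61.5 Ω
Parallel: admittances add. Y = 1/R + 1/(jωL) + jωC
Y = (0.00161 − j0.0113) S
|Y| = 0.0114 S → |Z| = 1/|Y| = 87.4 Ω, ∠Z = −∠Y = 81.9°
I = V/|Z| = 26.7 mA
P = VI cos φ = 2.33 × 0.0267 × cos(81.9°) = 8.76 mW

8.76 mW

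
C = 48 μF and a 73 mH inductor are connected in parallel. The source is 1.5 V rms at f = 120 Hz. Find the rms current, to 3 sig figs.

27.0 mA

ω = 2πf = 754.0 rad/s
X_L = ωL = 55.0 Ω
X_C = 1/(ωC) = 27.6 Ω
Parallel: admittances add. Y = 1/(jωL) + jωC
Y = (0 + j0.0180) S
|Y| = 0.0180 S → |Z| = 1/|Y| = 55.5 Ω, ∠Z = −∠Y = -90.0°
I = V/|Z| = 1.5/55.5 = 27.0 mA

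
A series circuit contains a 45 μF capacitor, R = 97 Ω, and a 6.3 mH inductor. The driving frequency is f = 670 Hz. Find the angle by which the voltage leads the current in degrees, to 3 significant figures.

12.4°

ω = 2πf = 4210 rad/s
X_L = ωL = 26.5 Ω
X_C = 1/(ωC) = 5.28 Ω
Net reactance X = X_L − X_C = 21.2 Ω
Z = 97.0 + j21.2 Ω
|Z| = √(97.0² + 21.2²) = 99.3 Ω
∠Z = arctan(21.2/97.0) = 12.4°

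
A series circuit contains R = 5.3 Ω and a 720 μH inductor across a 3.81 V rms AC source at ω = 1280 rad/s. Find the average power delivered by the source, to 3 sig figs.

X_L = ωL = 0.922 Ω
Z = 5.30 + j0.922 Ω
|Z| = √(5.30² + 0.922²) = 5.38 Ω
∠Z = arctan(0.922/5.30) = 9.86°
I = V/|Z| = 708 mA
P = VI cos φ = 3.81 × 0.708 × cos(9.86°) = 2.66 W

2.66 W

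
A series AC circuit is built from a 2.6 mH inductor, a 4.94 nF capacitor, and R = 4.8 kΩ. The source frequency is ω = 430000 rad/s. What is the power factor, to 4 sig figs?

0.9910

X_L = ωL = 1118 Ω
X_C = 1/(ωC) = 470.8 Ω
Net reactance X = X_L − X_C = 647.2 Ω
Z = 4800 + j647.2 Ω
|Z| = √(4800² + 647.2²) = 4843 Ω
∠Z = arctan(647.2/4800) = 7.679°
cos φ = cos(7.679°) = 0.9910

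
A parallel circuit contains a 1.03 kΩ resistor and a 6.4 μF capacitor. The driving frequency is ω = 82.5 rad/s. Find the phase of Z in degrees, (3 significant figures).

X_C = 1/(ωC) = 1890 Ω
Parallel: admittances add. Y = 1/R + jωC
Y = (0.000971 + j0.000528) S
|Y| = 0.00111 S → |Z| = 1/|Y| = 905 Ω, ∠Z = −∠Y = -28.5°

-28.5°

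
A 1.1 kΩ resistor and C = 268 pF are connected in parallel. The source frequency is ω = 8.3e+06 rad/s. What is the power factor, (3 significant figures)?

X_C = 1/(ωC) = 450 Ω
Parallel: admittances add. Y = 1/R + jωC
Y = (0.000909 + j0.00222) S
|Y| = 0.00240 S → |Z| = 1/|Y| = 416 Ω, ∠Z = −∠Y = -67.8°
cos φ = cos(-67.8°) = 0.378

0.378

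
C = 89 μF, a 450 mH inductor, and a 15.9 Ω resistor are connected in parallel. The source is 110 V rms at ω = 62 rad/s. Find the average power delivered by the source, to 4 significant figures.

761.0 W

X_L = ωL = 27.90 Ω
X_C = 1/(ωC) = 181.2 Ω
Parallel: admittances add. Y = 1/R + 1/(jωL) + jωC
Y = (0.06289 − j0.03032) S
|Y| = 0.06982 S → |Z| = 1/|Y| = 14.32 Ω, ∠Z = −∠Y = 25.74°
I = V/|Z| = 7.680 A
P = VI cos φ = 110 × 7.680 × cos(25.74°) = 761.0 W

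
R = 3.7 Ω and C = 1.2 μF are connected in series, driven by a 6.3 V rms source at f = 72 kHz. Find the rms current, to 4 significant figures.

1.524 A

ω = 2πf = 452400 rad/s
X_C = 1/(ωC) = 1.842 Ω
Z = 3.700 − j1.842 Ω
|Z| = √(3.700² + 1.842²) = 4.133 Ω
I = V/|Z| = 6.3/4.133 = 1.524 A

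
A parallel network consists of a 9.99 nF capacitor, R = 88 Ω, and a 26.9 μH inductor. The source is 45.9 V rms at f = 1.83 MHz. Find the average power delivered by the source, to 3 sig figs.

ω = 2πf = 1.15e+07 rad/s
X_L = ωL = 309 Ω
X_C = 1/(ωC) = 8.71 Ω
Parallel: admittances add. Y = 1/R + 1/(jωL) + jωC
Y = (0.0114 + j0.112) S
|Y| = 0.112 S → |Z| = 1/|Y| = 8.91 Ω, ∠Z = −∠Y = -84.2°
I = V/|Z| = 5.15 A
P = VI cos φ = 45.9 × 5.15 × cos(-84.2°) = 23.9 W

23.9 W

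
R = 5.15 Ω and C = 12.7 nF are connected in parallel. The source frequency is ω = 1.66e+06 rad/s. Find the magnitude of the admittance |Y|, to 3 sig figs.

X_C = 1/(ωC) = 47.4 Ω
Parallel: admittances add. Y = 1/R + jωC
Y = (0.194 + j0.0211) S
|Y| = 0.195 S → |Z| = 1/|Y| = 5.12 Ω, ∠Z = −∠Y = -6.20°

195 mS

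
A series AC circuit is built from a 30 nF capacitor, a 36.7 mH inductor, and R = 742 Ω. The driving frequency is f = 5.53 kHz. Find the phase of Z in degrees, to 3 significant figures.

ω = 2πf = 34750 rad/s
X_L = ωL = 1280 Ω
X_C = 1/(ωC) = 959 Ω
Net reactance X = X_L − X_C = 316 Ω
Z = 742 + j316 Ω
|Z| = √(742² + 316²) = 806 Ω
∠Z = arctan(316/742) = 23.1°

23.1°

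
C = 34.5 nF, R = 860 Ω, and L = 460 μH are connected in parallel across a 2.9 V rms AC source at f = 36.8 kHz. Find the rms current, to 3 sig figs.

ω = 2πf = 231200 rad/s
X_L = ωL = 106 Ω
X_C = 1/(ωC) = 125 Ω
Parallel: admittances add. Y = 1/R + 1/(jωL) + jωC
Y = (0.00116 − j0.00142) S
|Y| = 0.00184 S → |Z| = 1/|Y| = 544 Ω, ∠Z = −∠Y = 50.8°
I = V/|Z| = 2.9/544 = 5.33 mA

5.33 mA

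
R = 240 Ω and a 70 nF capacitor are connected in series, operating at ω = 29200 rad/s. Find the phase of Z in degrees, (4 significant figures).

X_C = 1/(ωC) = 489.2 Ω
Z = 240.0 − j489.2 Ω
|Z| = √(240.0² + 489.2²) = 544.9 Ω
∠Z = arctan(-489.2/240.0) = -63.87°

-63.87°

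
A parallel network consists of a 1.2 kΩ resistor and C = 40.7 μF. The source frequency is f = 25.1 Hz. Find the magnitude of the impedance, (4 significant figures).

ω = 2πf = 157.7 rad/s
X_C = 1/(ωC) = 155.8 Ω
Parallel: admittances add. Y = 1/R + jωC
Y = (0.0008333 + j0.006419) S
|Y| = 0.006473 S → |Z| = 1/|Y| = 154.5 Ω, ∠Z = −∠Y = -82.60°

154.5 Ω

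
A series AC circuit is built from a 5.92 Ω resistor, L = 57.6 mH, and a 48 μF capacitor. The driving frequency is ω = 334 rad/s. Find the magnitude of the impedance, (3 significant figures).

X_L = ωL = 19.2 Ω
X_C = 1/(ωC) = 62.4 Ω
Net reactance X = X_L − X_C = -43.1 Ω
Z = 5.92 − j43.1 Ω
|Z| = √(5.92² + 43.1²) = 43.5 Ω

43.5 Ω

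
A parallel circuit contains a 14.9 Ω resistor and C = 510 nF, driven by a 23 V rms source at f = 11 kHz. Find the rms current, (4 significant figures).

1.744 A

ω = 2πf = 69120 rad/s
X_C = 1/(ωC) = 28.37 Ω
Parallel: admittances add. Y = 1/R + jωC
Y = (0.06711 + j0.03525) S
|Y| = 0.07581 S → |Z| = 1/|Y| = 13.19 Ω, ∠Z = −∠Y = -27.71°
I = V/|Z| = 23/13.19 = 1.744 A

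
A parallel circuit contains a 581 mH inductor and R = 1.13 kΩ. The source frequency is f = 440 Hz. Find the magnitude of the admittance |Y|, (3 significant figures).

1.08 mS

ω = 2πf = 2765 rad/s
X_L = ωL = 1610 Ω
Parallel: admittances add. Y = 1/R + 1/(jωL)
Y = (0.000885 − j0.000623) S
|Y| = 0.00108 S → |Z| = 1/|Y| = 924 Ω, ∠Z = −∠Y = 35.1°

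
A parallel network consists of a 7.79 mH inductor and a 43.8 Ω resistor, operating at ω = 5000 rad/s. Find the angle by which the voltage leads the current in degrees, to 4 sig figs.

X_L = ωL = 38.95 Ω
Parallel: admittances add. Y = 1/R + 1/(jωL)
Y = (0.02283 − j0.02567) S
|Y| = 0.03436 S → |Z| = 1/|Y| = 29.11 Ω, ∠Z = −∠Y = 48.35°

48.35°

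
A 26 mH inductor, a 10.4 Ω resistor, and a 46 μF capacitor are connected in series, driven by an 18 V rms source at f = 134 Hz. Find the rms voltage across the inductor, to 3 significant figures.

35.4 V

ω = 2πf = 841.9 rad/s
X_L = ωL = 21.9 Ω
X_C = 1/(ωC) = 25.8 Ω
Net reactance X = X_L − X_C = -3.93 Ω
Z = 10.4 − j3.93 Ω
|Z| = √(10.4² + 3.93²) = 11.1 Ω
I = V/|Z| = 1.62 A
V_L = I·|Z_L| = 1.62 × 21.9 = 35.4 V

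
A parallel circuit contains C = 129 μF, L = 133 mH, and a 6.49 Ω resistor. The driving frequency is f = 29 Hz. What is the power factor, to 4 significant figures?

0.9934

ω = 2πf = 182.2 rad/s
X_L = ωL = 24.23 Ω
X_C = 1/(ωC) = 42.54 Ω
Parallel: admittances add. Y = 1/R + 1/(jωL) + jωC
Y = (0.1541 − j0.01776) S
|Y| = 0.1551 S → |Z| = 1/|Y| = 6.447 Ω, ∠Z = −∠Y = 6.574°
cos φ = cos(6.574°) = 0.9934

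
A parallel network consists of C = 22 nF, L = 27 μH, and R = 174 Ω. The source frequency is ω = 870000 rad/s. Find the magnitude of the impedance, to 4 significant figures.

X_L = ωL = 23.49 Ω
X_C = 1/(ωC) = 52.25 Ω
Parallel: admittances add. Y = 1/R + 1/(jωL) + jωC
Y = (0.005747 − j0.02343) S
|Y| = 0.02413 S → |Z| = 1/|Y| = 41.45 Ω, ∠Z = −∠Y = 76.22°

41.45 Ω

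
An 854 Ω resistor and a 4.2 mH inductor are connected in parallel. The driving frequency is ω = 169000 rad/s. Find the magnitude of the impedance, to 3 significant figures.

546 Ω

X_L = ωL = 710 Ω
Parallel: admittances add. Y = 1/R + 1/(jωL)
Y = (0.00117 − j0.00141) S
|Y| = 0.00183 S → |Z| = 1/|Y| = 546 Ω, ∠Z = −∠Y = 50.3°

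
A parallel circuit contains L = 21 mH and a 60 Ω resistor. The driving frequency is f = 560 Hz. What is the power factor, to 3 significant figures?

0.776

ω = 2πf = 3519 rad/s
X_L = ωL = 73.9 Ω
Parallel: admittances add. Y = 1/R + 1/(jωL)
Y = (0.0167 − j0.0135) S
|Y| = 0.0215 S → |Z| = 1/|Y| = 46.6 Ω, ∠Z = −∠Y = 39.1°
cos φ = cos(39.1°) = 0.776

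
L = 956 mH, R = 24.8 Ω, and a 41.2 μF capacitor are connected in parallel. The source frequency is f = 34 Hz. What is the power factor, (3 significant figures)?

ω = 2πf = 213.6 rad/s
X_L = ωL = 204 Ω
X_C = 1/(ωC) = 114 Ω
Parallel: admittances add. Y = 1/R + 1/(jωL) + jωC
Y = (0.0403 + j0.00391) S
|Y| = 0.0405 S → |Z| = 1/|Y| = 24.7 Ω, ∠Z = −∠Y = -5.53°
cos φ = cos(-5.53°) = 0.995

0.995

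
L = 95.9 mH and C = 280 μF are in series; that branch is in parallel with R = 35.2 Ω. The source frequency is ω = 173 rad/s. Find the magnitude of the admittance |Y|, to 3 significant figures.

X_L = ωL = 16.6 Ω
X_C = 1/(ωC) = 20.6 Ω
Branch 1: Z₁ = R = 35.2 Ω
Branch 2 (series LC): Z₂ = j(X_L − X_C) = −j4.05 Ω
Parallel: Z = Z₁Z₂/(Z₁+Z₂), |Z| = 4.03 Ω, ∠Z = -83.4°
|Y| = 1/|Z| = 248 mS

248 mS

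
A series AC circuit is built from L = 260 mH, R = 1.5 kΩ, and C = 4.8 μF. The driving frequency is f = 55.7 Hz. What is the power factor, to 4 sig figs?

ω = 2πf = 350.0 rad/s
X_L = ωL = 90.99 Ω
X_C = 1/(ωC) = 595.3 Ω
Net reactance X = X_L − X_C = -504.3 Ω
Z = 1500 − j504.3 Ω
|Z| = √(1500² + 504.3²) = 1583 Ω
∠Z = arctan(-504.3/1500) = -18.58°
cos φ = cos(-18.58°) = 0.9479

0.9479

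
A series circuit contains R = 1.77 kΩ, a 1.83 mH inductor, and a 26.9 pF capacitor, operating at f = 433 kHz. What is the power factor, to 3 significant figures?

ω = 2πf = 2.721e+06 rad/s
X_L = ωL = 4980 Ω
X_C = 1/(ωC) = 13700 Ω
Net reactance X = X_L − X_C = -8690 Ω
Z = 1770 − j8690 Ω
|Z| = √(1770² + 8690²) = 8860 Ω
∠Z = arctan(-8690/1770) = -78.5°
cos φ = cos(-78.5°) = 0.200

0.200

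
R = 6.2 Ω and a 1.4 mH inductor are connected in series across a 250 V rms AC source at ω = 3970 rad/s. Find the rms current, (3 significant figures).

30.0 A

X_L = ωL = 5.56 Ω
Z = 6.20 + j5.56 Ω
|Z| = √(6.20² + 5.56²) = 8.33 Ω
I = V/|Z| = 250/8.33 = 30.0 A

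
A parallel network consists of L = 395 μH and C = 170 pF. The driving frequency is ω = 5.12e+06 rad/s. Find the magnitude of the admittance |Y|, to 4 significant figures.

X_L = ωL = 2022 Ω
X_C = 1/(ωC) = 1149 Ω
Parallel: admittances add. Y = 1/(jωL) + jωC
Y = (0 + j0.0003759) S
|Y| = 0.0003759 S → |Z| = 1/|Y| = 2660 Ω, ∠Z = −∠Y = -90.00°

375.9 μS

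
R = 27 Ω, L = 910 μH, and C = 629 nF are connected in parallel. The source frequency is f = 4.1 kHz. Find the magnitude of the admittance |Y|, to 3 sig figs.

45.5 mS

ω = 2πf = 25760 rad/s
X_L = ωL = 23.4 Ω
X_C = 1/(ωC) = 61.7 Ω
Parallel: admittances add. Y = 1/R + 1/(jωL) + jωC
Y = (0.0370 − j0.0265) S
|Y| = 0.0455 S → |Z| = 1/|Y| = 22.0 Ω, ∠Z = −∠Y = 35.5°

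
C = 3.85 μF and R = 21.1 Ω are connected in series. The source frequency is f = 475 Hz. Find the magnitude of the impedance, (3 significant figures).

ω = 2πf = 2985 rad/s
X_C = 1/(ωC) = 87.0 Ω
Z = 21.1 − j87.0 Ω
|Z| = √(21.1² + 87.0²) = 89.6 Ω

89.6 Ω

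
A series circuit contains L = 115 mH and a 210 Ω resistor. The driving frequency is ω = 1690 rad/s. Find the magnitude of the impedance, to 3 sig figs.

286 Ω

X_L = ωL = 194 Ω
Z = 210 + j194 Ω
|Z| = √(210² + 194²) = 286 Ω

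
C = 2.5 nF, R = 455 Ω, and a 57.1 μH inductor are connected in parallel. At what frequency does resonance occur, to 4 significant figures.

ω₀ = 1/√(LC) = 1/√(5.71e-05 × 2.5e-09) = 2.647e+06 rad/s
f₀ = ω₀/(2π) = 421.2 kHz

421.2 kHz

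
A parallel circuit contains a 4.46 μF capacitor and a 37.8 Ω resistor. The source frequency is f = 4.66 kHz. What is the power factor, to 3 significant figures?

ω = 2πf = 29280 rad/s
X_C = 1/(ωC) = 7.66 Ω
Parallel: admittances add. Y = 1/R + jωC
Y = (0.0265 + j0.131) S
|Y| = 0.133 S → |Z| = 1/|Y| = 7.51 Ω, ∠Z = −∠Y = -78.5°
cos φ = cos(-78.5°) = 0.199

0.199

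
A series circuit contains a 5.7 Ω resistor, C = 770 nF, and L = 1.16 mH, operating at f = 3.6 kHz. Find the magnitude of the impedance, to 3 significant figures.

ω = 2πf = 22620 rad/s
X_L = ωL = 26.2 Ω
X_C = 1/(ωC) = 57.4 Ω
Net reactance X = X_L − X_C = -31.2 Ω
Z = 5.70 − j31.2 Ω
|Z| = √(5.70² + 31.2²) = 31.7 Ω

31.7 Ω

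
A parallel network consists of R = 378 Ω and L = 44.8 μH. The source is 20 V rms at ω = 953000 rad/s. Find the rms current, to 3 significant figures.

471 mA

X_L = ωL = 42.7 Ω
Parallel: admittances add. Y = 1/R + 1/(jωL)
Y = (0.00265 − j0.0234) S
|Y| = 0.0236 S → |Z| = 1/|Y| = 42.4 Ω, ∠Z = −∠Y = 83.6°
I = V/|Z| = 20/42.4 = 471 mA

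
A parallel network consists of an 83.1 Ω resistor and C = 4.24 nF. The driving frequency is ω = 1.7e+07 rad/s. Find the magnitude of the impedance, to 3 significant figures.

X_C = 1/(ωC) = 13.9 Ω
Parallel: admittances add. Y = 1/R + jωC
Y = (0.0120 + j0.0721) S
|Y| = 0.0731 S → |Z| = 1/|Y| = 13.7 Ω, ∠Z = −∠Y = -80.5°

13.7 Ω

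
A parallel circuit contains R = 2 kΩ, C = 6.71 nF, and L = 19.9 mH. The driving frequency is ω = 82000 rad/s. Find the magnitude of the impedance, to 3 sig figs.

1980 Ω

X_L = ωL = 1630 Ω
X_C = 1/(ωC) = 1820 Ω
Parallel: admittances add. Y = 1/R + 1/(jωL) + jωC
Y = (0.000500 − j6.26e-05) S
|Y| = 0.000504 S → |Z| = 1/|Y| = 1980 Ω, ∠Z = −∠Y = 7.14°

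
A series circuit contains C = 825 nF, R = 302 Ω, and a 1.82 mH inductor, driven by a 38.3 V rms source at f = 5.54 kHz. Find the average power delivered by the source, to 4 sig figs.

ω = 2πf = 34810 rad/s
X_L = ωL = 63.35 Ω
X_C = 1/(ωC) = 34.82 Ω
Net reactance X = X_L − X_C = 28.53 Ω
Z = 302.0 + j28.53 Ω
|Z| = √(302.0² + 28.53²) = 303.3 Ω
∠Z = arctan(28.53/302.0) = 5.397°
I = V/|Z| = 126.3 mA
P = VI cos φ = 38.3 × 0.1263 × cos(5.397°) = 4.814 W

4.814 W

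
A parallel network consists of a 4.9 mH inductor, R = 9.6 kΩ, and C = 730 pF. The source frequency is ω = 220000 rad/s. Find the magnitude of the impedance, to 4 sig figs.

1292 Ω

X_L = ωL = 1078 Ω
X_C = 1/(ωC) = 6227 Ω
Parallel: admittances add. Y = 1/R + 1/(jωL) + jωC
Y = (0.0001042 − j0.0007670) S
|Y| = 0.0007741 S → |Z| = 1/|Y| = 1292 Ω, ∠Z = −∠Y = 82.27°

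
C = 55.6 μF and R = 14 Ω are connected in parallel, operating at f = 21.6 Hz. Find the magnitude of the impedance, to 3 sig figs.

ω = 2πf = 135.7 rad/s
X_C = 1/(ωC) = 133 Ω
Parallel: admittances add. Y = 1/R + jωC
Y = (0.0714 + j0.00755) S
|Y| = 0.0718 S → |Z| = 1/|Y| = 13.9 Ω, ∠Z = −∠Y = -6.03°

13.9 Ω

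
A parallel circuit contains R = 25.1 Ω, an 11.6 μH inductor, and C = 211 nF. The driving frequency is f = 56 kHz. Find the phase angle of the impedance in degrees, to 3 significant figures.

76.9°

ω = 2πf = 351900 rad/s
X_L = ωL = 4.08 Ω
X_C = 1/(ωC) = 13.5 Ω
Parallel: admittances add. Y = 1/R + 1/(jωL) + jωC
Y = (0.0398 − j0.171) S
|Y| = 0.175 S → |Z| = 1/|Y| = 5.70 Ω, ∠Z = −∠Y = 76.9°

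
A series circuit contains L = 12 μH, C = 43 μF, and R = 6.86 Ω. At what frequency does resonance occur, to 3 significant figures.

7.01 kHz

ω₀ = 1/√(LC) = 1/√(1.2e-05 × 4.3e-05) = 44020 rad/s
f₀ = ω₀/(2π) = 7.01 kHz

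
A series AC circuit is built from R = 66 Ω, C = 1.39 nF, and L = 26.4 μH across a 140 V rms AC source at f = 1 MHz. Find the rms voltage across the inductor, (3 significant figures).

278 V

ω = 2πf = 6.283e+06 rad/s
X_L = ωL = 166 Ω
X_C = 1/(ωC) = 114 Ω
Net reactance X = X_L − X_C = 51.4 Ω
Z = 66.0 + j51.4 Ω
|Z| = √(66.0² + 51.4²) = 83.6 Ω
I = V/|Z| = 1.67 A
V_L = I·|Z_L| = 1.67 × 166 = 278 V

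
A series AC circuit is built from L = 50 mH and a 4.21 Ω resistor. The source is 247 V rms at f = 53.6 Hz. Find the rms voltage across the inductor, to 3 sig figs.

240 V

ω = 2πf = 336.8 rad/s
X_L = ωL = 16.8 Ω
Z = 4.21 + j16.8 Ω
|Z| = √(4.21² + 16.8²) = 17.4 Ω
I = V/|Z| = 14.2 A
V_L = I·|Z_L| = 14.2 × 16.8 = 240 V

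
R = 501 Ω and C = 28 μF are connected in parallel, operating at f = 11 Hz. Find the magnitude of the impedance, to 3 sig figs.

360 Ω

ω = 2πf = 69.12 rad/s
X_C = 1/(ωC) = 517 Ω
Parallel: admittances add. Y = 1/R + jωC
Y = (0.00200 + j0.00194) S
|Y| = 0.00278 S → |Z| = 1/|Y| = 360 Ω, ∠Z = −∠Y = -44.1°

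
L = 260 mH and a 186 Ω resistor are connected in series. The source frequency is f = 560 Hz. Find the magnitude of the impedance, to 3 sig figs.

ω = 2πf = 3519 rad/s
X_L = ωL = 915 Ω
Z = 186 + j915 Ω
|Z| = √(186² + 915²) = 934 Ω

934 Ω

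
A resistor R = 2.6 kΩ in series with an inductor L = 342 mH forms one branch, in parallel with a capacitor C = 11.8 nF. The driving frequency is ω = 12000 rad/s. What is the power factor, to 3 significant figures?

X_L = ωL = 4100 Ω
X_C = 1/(ωC) = 7060 Ω
Branch 1 (R+jX_L): Z₁ = 2600 + j4100 Ω, |Z₁| = 4860 Ω
Branch 2 (−jX_C): Z₂ = −j7060 Ω
Parallel: Z = Z₁Z₂/(Z₁+Z₂), |Z| = 8710 Ω, ∠Z = 16.3°
cos φ = cos(16.3°) = 0.960

0.960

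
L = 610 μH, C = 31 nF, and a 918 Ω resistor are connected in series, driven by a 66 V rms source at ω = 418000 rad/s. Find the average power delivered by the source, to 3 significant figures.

X_L = ωL = 255 Ω
X_C = 1/(ωC) = 77.2 Ω
Net reactance X = X_L − X_C = 178 Ω
Z = 918 + j178 Ω
|Z| = √(918² + 178²) = 935 Ω
∠Z = arctan(178/918) = 11.0°
I = V/|Z| = 70.6 mA
P = VI cos φ = 66 × 0.0706 × cos(11.0°) = 4.57 W

4.57 W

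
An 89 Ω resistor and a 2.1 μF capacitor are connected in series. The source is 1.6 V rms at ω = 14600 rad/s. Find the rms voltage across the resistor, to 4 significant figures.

1.502 V

X_C = 1/(ωC) = 32.62 Ω
Z = 89.00 − j32.62 Ω
|Z| = √(89.00² + 32.62²) = 94.79 Ω
I = V/|Z| = 16.88 mA
V_R = I·|Z_R| = 0.01688 × 89.00 = 1.502 V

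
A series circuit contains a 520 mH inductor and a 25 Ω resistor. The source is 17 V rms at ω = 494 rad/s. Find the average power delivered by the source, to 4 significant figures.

108.5 mW

X_L = ωL = 256.9 Ω
Z = 25.00 + j256.9 Ω
|Z| = √(25.00² + 256.9²) = 258.1 Ω
∠Z = arctan(256.9/25.00) = 84.44°
I = V/|Z| = 65.87 mA
P = VI cos φ = 17 × 0.06587 × cos(84.44°) = 108.5 mW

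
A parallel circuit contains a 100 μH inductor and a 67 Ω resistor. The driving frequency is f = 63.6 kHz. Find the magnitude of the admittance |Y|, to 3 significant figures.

29.1 mS

ω = 2πf = 399600 rad/s
X_L = ωL = 40.0 Ω
Parallel: admittances add. Y = 1/R + 1/(jωL)
Y = (0.0149 − j0.0250) S
|Y| = 0.0291 S → |Z| = 1/|Y| = 34.3 Ω, ∠Z = −∠Y = 59.2°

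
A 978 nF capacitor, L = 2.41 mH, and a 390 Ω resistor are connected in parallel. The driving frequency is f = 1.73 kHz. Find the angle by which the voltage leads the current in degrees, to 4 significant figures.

ω = 2πf = 10870 rad/s
X_L = ωL = 26.20 Ω
X_C = 1/(ωC) = 94.07 Ω
Parallel: admittances add. Y = 1/R + 1/(jωL) + jωC
Y = (0.002564 − j0.02754) S
|Y| = 0.02766 S → |Z| = 1/|Y| = 36.15 Ω, ∠Z = −∠Y = 84.68°

84.68°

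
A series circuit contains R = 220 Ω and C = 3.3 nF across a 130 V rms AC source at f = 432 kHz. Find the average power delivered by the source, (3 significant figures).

61.1 W

ω = 2πf = 2.714e+06 rad/s
X_C = 1/(ωC) = 112 Ω
Z = 220 − j112 Ω
|Z| = √(220² + 112²) = 247 Ω
∠Z = arctan(-112/220) = -26.9°
I = V/|Z| = 527 mA
P = VI cos φ = 130 × 0.527 × cos(-26.9°) = 61.1 W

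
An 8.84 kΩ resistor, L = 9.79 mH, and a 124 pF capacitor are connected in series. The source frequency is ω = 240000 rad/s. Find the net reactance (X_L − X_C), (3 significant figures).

X_L = ωL = 2350 Ω
X_C = 1/(ωC) = 33600 Ω
X = 2350 − 33600 = -31300 Ω

-31300 Ω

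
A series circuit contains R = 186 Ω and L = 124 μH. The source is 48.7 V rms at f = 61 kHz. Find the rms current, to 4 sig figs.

ω = 2πf = 383300 rad/s
X_L = ωL = 47.53 Ω
Z = 186.0 + j47.53 Ω
|Z| = √(186.0² + 47.53²) = 192.0 Ω
I = V/|Z| = 48.7/192.0 = 253.7 mA

253.7 mA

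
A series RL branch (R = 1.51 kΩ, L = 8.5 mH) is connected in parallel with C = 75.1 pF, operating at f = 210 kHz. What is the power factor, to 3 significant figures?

ω = 2πf = 1.319e+06 rad/s
X_L = ωL = 11200 Ω
X_C = 1/(ωC) = 10100 Ω
Branch 1 (R+jX_L): Z₁ = 1510 + j11200 Ω, |Z₁| = 11300 Ω
Branch 2 (−jX_C): Z₂ = −j10100 Ω
Parallel: Z = Z₁Z₂/(Z₁+Z₂), |Z| = 60700 Ω, ∠Z = -44.3°
cos φ = cos(-44.3°) = 0.715

0.715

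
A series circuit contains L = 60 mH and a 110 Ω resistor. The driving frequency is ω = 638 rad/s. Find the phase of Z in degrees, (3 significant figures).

X_L = ωL = 38.3 Ω
Z = 110 + j38.3 Ω
|Z| = √(110² + 38.3²) = 116 Ω
∠Z = arctan(38.3/110) = 19.2°

19.2°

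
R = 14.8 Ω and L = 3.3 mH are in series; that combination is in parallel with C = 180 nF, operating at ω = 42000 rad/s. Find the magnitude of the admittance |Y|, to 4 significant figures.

872.9 μS

X_L = ωL = 138.6 Ω
X_C = 1/(ωC) = 132.3 Ω
Branch 1 (R+jX_L): Z₁ = 14.80 + j138.6 Ω, |Z₁| = 139.4 Ω
Branch 2 (−jX_C): Z₂ = −j132.3 Ω
Parallel: Z = Z₁Z₂/(Z₁+Z₂), |Z| = 1146 Ω, ∠Z = -29.23°
|Y| = 1/|Z| = 872.9 μS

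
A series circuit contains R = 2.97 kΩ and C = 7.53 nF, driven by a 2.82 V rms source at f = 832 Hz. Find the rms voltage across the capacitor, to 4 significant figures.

ω = 2πf = 5228 rad/s
X_C = 1/(ωC) = 25400 Ω
Z = 2970 − j25400 Ω
|Z| = √(2970² + 25400²) = 25580 Ω
I = V/|Z| = 110.3 μA
V_C = I·|Z_C| = 0.0001103 × 25400 = 2.801 V

2.801 V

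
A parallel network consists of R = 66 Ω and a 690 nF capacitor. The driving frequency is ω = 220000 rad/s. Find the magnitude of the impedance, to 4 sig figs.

6.555 Ω

X_C = 1/(ωC) = 6.588 Ω
Parallel: admittances add. Y = 1/R + jωC
Y = (0.01515 + j0.1518) S
|Y| = 0.1526 S → |Z| = 1/|Y| = 6.555 Ω, ∠Z = −∠Y = -84.30°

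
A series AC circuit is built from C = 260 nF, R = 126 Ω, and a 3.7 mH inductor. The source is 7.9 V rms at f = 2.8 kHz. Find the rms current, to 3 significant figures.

ω = 2πf = 17590 rad/s
X_L = ωL = 65.1 Ω
X_C = 1/(ωC) = 219 Ω
Net reactance X = X_L − X_C = -154 Ω
Z = 126 − j154 Ω
|Z| = √(126² + 154²) = 199 Ω
I = V/|Z| = 7.9/199 = 39.8 mA

39.8 mA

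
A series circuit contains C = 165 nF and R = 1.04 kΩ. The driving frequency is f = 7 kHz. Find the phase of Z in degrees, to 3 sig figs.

ω = 2πf = 43980 rad/s
X_C = 1/(ωC) = 138 Ω
Z = 1040 − j138 Ω
|Z| = √(1040² + 138²) = 1050 Ω
∠Z = arctan(-138/1040) = -7.55°

-7.55°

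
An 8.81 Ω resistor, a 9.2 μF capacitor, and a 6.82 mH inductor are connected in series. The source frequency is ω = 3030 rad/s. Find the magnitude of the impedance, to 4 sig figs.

X_L = ωL = 20.66 Ω
X_C = 1/(ωC) = 35.87 Ω
Net reactance X = X_L − X_C = -15.21 Ω
Z = 8.810 − j15.21 Ω
|Z| = √(8.810² + 15.21²) = 17.58 Ω

17.58 Ω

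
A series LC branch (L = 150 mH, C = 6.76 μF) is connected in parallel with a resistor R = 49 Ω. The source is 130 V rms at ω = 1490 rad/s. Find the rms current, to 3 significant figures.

X_L = ωL = 224 Ω
X_C = 1/(ωC) = 99.3 Ω
Branch 1: Z₁ = R = 49.0 Ω
Branch 2 (series LC): Z₂ = j(X_L − X_C) = j124 Ω
Parallel: Z = Z₁Z₂/(Z₁+Z₂), |Z| = 45.6 Ω, ∠Z = 21.5°
I = V/|Z| = 130/45.6 = 2.85 A

2.85 A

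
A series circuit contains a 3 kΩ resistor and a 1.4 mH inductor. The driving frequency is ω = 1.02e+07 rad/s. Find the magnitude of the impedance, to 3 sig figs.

X_L = ωL = 14300 Ω
Z = 3000 + j14300 Ω
|Z| = √(3000² + 14300²) = 14600 Ω

14600 Ω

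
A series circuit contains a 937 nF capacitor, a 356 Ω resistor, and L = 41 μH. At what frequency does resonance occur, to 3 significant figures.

25.7 kHz

ω₀ = 1/√(LC) = 1/√(4.1e-05 × 9.37e-07) = 161300 rad/s
f₀ = ω₀/(2π) = 25.7 kHz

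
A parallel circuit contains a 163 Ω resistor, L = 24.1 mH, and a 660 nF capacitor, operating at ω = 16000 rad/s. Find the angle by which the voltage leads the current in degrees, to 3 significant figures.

-52.4°

X_L = ωL = 386 Ω
X_C = 1/(ωC) = 94.7 Ω
Parallel: admittances add. Y = 1/R + 1/(jωL) + jωC
Y = (0.00613 + j0.00797) S
|Y| = 0.0101 S → |Z| = 1/|Y| = 99.5 Ω, ∠Z = −∠Y = -52.4°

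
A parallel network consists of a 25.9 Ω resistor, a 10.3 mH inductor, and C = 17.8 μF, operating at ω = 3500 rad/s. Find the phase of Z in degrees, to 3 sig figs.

-41.8°

X_L = ωL = 36.0 Ω
X_C = 1/(ωC) = 16.1 Ω
Parallel: admittances add. Y = 1/R + 1/(jωL) + jωC
Y = (0.0386 + j0.0346) S
|Y| = 0.0518 S → |Z| = 1/|Y| = 19.3 Ω, ∠Z = −∠Y = -41.8°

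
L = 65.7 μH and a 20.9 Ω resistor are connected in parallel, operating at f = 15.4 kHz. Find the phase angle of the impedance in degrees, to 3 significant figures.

73.1°

ω = 2πf = 96760 rad/s
X_L = ωL = 6.36 Ω
Parallel: admittances add. Y = 1/R + 1/(jωL)
Y = (0.0478 − j0.157) S
|Y| = 0.164 S → |Z| = 1/|Y| = 6.08 Ω, ∠Z = −∠Y = 73.1°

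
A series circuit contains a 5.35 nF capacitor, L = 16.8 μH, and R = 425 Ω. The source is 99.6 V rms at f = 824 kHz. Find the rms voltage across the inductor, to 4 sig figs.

20.24 V

ω = 2πf = 5.177e+06 rad/s
X_L = ωL = 86.98 Ω
X_C = 1/(ωC) = 36.10 Ω
Net reactance X = X_L − X_C = 50.88 Ω
Z = 425.0 + j50.88 Ω
|Z| = √(425.0² + 50.88²) = 428.0 Ω
I = V/|Z| = 232.7 mA
V_L = I·|Z_L| = 0.2327 × 86.98 = 20.24 V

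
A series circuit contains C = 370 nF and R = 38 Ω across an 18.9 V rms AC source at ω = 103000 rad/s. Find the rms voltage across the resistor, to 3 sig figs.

X_C = 1/(ωC) = 26.2 Ω
Z = 38.0 − j26.2 Ω
|Z| = √(38.0² + 26.2²) = 46.2 Ω
I = V/|Z| = 409 mA
V_R = I·|Z_R| = 0.409 × 38.0 = 15.6 V

15.6 V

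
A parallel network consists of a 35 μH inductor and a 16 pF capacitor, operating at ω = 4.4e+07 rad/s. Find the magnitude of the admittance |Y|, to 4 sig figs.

X_L = ωL = 1540 Ω
X_C = 1/(ωC) = 1420 Ω
Parallel: admittances add. Y = 1/(jωL) + jωC
Y = (0 + j5.465e-05) S
|Y| = 5.465e-05 S → |Z| = 1/|Y| = 18300 Ω, ∠Z = −∠Y = -90.00°

54.65 μS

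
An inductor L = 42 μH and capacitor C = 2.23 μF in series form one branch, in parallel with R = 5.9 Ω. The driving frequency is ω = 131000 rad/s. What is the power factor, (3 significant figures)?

0.332

X_L = ωL = 5.50 Ω
X_C = 1/(ωC) = 3.42 Ω
Branch 1: Z₁ = R = 5.90 Ω
Branch 2 (series LC): Z₂ = j(X_L − X_C) = j2.08 Ω
Parallel: Z = Z₁Z₂/(Z₁+Z₂), |Z| = 1.96 Ω, ∠Z = 70.6°
cos φ = cos(70.6°) = 0.332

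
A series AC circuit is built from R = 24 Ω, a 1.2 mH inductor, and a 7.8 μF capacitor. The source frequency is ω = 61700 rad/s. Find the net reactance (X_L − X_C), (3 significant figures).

X_L = ωL = 74.0 Ω
X_C = 1/(ωC) = 2.08 Ω
X = 74.0 − 2.08 = 72.0 Ω

72.0 Ω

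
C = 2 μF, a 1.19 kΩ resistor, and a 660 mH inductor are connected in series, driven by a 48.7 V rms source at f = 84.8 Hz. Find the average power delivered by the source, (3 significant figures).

1.60 W

ω = 2πf = 532.8 rad/s
X_L = ωL = 352 Ω
X_C = 1/(ωC) = 938 Ω
Net reactance X = X_L − X_C = -587 Ω
Z = 1190 − j587 Ω
|Z| = √(1190² + 587²) = 1330 Ω
∠Z = arctan(-587/1190) = -26.2°
I = V/|Z| = 36.7 mA
P = VI cos φ = 48.7 × 0.0367 × cos(-26.2°) = 1.60 W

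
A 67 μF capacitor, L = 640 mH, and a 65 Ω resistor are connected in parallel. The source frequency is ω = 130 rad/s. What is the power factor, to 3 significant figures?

X_L = ωL = 83.2 Ω
X_C = 1/(ωC) = 115 Ω
Parallel: admittances add. Y = 1/R + 1/(jωL) + jωC
Y = (0.0154 − j0.00331) S
|Y| = 0.0157 S → |Z| = 1/|Y| = 63.5 Ω, ∠Z = −∠Y = 12.1°
cos φ = cos(12.1°) = 0.978

0.978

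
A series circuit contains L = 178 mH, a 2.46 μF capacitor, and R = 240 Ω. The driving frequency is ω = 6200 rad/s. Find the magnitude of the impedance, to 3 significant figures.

X_L = ωL = 1100 Ω
X_C = 1/(ωC) = 65.6 Ω
Net reactance X = X_L − X_C = 1040 Ω
Z = 240 + j1040 Ω
|Z| = √(240² + 1040²) = 1070 Ω

1070 Ω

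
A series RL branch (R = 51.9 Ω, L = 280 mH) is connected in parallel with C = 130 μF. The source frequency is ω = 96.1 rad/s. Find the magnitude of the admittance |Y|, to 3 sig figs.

15.9 mS

X_L = ωL = 26.9 Ω
X_C = 1/(ωC) = 80.0 Ω
Branch 1 (R+jX_L): Z₁ = 51.9 + j26.9 Ω, |Z₁| = 58.5 Ω
Branch 2 (−jX_C): Z₂ = −j80.0 Ω
Parallel: Z = Z₁Z₂/(Z₁+Z₂), |Z| = 63.0 Ω, ∠Z = -16.9°
|Y| = 1/|Z| = 15.9 mS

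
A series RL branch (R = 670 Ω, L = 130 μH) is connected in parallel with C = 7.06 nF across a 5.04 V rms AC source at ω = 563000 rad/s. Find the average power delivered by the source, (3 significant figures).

X_L = ωL = 73.2 Ω
X_C = 1/(ωC) = 252 Ω
Branch 1 (R+jX_L): Z₁ = 670 + j73.2 Ω, |Z₁| = 674 Ω
Branch 2 (−jX_C): Z₂ = −j252 Ω
Parallel: Z = Z₁Z₂/(Z₁+Z₂), |Z| = 245 Ω, ∠Z = -68.9°
I = V/|Z| = 20.6 mA
P = VI cos φ = 5.04 × 0.0206 × cos(-68.9°) = 37.5 mW

37.5 mW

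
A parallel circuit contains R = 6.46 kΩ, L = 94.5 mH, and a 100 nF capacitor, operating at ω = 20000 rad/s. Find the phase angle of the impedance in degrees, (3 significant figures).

X_L = ωL = 1890 Ω
X_C = 1/(ωC) = 500 Ω
Parallel: admittances add. Y = 1/R + 1/(jωL) + jωC
Y = (0.000155 + j0.00147) S
|Y| = 0.00148 S → |Z| = 1/|Y| = 676 Ω, ∠Z = −∠Y = -84.0°

-84.0°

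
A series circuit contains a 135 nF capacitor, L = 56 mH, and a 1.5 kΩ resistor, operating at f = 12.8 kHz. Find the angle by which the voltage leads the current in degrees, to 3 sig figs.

ω = 2πf = 80420 rad/s
X_L = ωL = 4500 Ω
X_C = 1/(ωC) = 92.1 Ω
Net reactance X = X_L − X_C = 4410 Ω
Z = 1500 + j4410 Ω
|Z| = √(1500² + 4410²) = 4660 Ω
∠Z = arctan(4410/1500) = 71.2°

71.2°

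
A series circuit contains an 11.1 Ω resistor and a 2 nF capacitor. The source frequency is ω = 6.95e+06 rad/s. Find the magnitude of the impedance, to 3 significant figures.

X_C = 1/(ωC) = 71.9 Ω
Z = 11.1 − j71.9 Ω
|Z| = √(11.1² + 71.9²) = 72.8 Ω

72.8 Ω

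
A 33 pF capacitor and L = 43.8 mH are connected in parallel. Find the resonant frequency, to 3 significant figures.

132 kHz

ω₀ = 1/√(LC) = 1/√(0.0438 × 3.3e-11) = 831800 rad/s
f₀ = ω₀/(2π) = 132 kHz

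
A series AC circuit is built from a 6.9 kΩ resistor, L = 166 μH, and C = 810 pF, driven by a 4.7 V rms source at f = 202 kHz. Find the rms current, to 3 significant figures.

ω = 2πf = 1.269e+06 rad/s
X_L = ωL = 211 Ω
X_C = 1/(ωC) = 973 Ω
Net reactance X = X_L − X_C = -762 Ω
Z = 6900 − j762 Ω
|Z| = √(6900² + 762²) = 6940 Ω
I = V/|Z| = 4.7/6940 = 677 μA

677 μA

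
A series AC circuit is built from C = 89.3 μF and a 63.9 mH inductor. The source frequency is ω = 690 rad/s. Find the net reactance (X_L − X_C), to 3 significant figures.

X_L = ωL = 44.1 Ω
X_C = 1/(ωC) = 16.2 Ω
X = 44.1 − 16.2 = 27.9 Ω

27.9 Ω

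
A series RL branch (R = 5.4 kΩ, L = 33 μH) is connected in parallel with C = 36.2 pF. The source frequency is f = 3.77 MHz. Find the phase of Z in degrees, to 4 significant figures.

ω = 2πf = 2.369e+07 rad/s
X_L = ωL = 781.7 Ω
X_C = 1/(ωC) = 1166 Ω
Branch 1 (R+jX_L): Z₁ = 5400 + j781.7 Ω, |Z₁| = 5456 Ω
Branch 2 (−jX_C): Z₂ = −j1166 Ω
Parallel: Z = Z₁Z₂/(Z₁+Z₂), |Z| = 1175 Ω, ∠Z = -77.69°

-77.69°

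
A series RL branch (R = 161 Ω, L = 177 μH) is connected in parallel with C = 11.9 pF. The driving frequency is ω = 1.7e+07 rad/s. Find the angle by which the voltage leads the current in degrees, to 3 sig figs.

X_L = ωL = 3010 Ω
X_C = 1/(ωC) = 4940 Ω
Branch 1 (R+jX_L): Z₁ = 161 + j3010 Ω, |Z₁| = 3010 Ω
Branch 2 (−jX_C): Z₂ = −j4940 Ω
Parallel: Z = Z₁Z₂/(Z₁+Z₂), |Z| = 7670 Ω, ∠Z = 82.2°

82.2°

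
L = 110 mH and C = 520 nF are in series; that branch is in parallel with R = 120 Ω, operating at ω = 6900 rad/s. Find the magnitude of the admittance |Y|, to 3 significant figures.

8.59 mS

X_L = ωL = 759 Ω
X_C = 1/(ωC) = 279 Ω
Branch 1: Z₁ = R = 120 Ω
Branch 2 (series LC): Z₂ = j(X_L − X_C) = j480 Ω
Parallel: Z = Z₁Z₂/(Z₁+Z₂), |Z| = 116 Ω, ∠Z = 14.0°
|Y| = 1/|Z| = 8.59 mS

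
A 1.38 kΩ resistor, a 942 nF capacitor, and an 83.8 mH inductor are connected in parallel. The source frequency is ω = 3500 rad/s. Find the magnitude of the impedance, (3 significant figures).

1360 Ω

X_L = ωL = 293 Ω
X_C = 1/(ωC) = 303 Ω
Parallel: admittances add. Y = 1/R + 1/(jωL) + jωC
Y = (0.000725 − j0.000112) S
|Y| = 0.000733 S → |Z| = 1/|Y| = 1360 Ω, ∠Z = −∠Y = 8.82°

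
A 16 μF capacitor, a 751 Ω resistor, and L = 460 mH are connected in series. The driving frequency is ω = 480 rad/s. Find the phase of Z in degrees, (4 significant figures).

6.878°

X_L = ωL = 220.8 Ω
X_C = 1/(ωC) = 130.2 Ω
Net reactance X = X_L − X_C = 90.59 Ω
Z = 751.0 + j90.59 Ω
|Z| = √(751.0² + 90.59²) = 756.4 Ω
∠Z = arctan(90.59/751.0) = 6.878°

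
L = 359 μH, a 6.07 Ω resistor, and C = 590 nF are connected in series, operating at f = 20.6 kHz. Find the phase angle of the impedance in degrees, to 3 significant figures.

79.7°

ω = 2πf = 129400 rad/s
X_L = ωL = 46.5 Ω
X_C = 1/(ωC) = 13.1 Ω
Net reactance X = X_L − X_C = 33.4 Ω
Z = 6.07 + j33.4 Ω
|Z| = √(6.07² + 33.4²) = 33.9 Ω
∠Z = arctan(33.4/6.07) = 79.7°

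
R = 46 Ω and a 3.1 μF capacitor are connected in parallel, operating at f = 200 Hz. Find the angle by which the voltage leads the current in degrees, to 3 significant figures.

-10.2°

ω = 2πf = 1257 rad/s
X_C = 1/(ωC) = 257 Ω
Parallel: admittances add. Y = 1/R + jωC
Y = (0.0217 + j0.00390) S
|Y| = 0.0221 S → |Z| = 1/|Y| = 45.3 Ω, ∠Z = −∠Y = -10.2°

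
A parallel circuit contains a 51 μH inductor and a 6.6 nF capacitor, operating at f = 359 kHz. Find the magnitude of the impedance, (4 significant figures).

161.4 Ω

ω = 2πf = 2.256e+06 rad/s
X_L = ωL = 115.0 Ω
X_C = 1/(ωC) = 67.17 Ω
Parallel: admittances add. Y = 1/(jωL) + jωC
Y = (0 + j0.006195) S
|Y| = 0.006195 S → |Z| = 1/|Y| = 161.4 Ω, ∠Z = −∠Y = -90.00°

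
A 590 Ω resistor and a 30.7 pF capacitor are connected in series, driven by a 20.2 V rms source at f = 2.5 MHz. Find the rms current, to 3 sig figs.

9.37 mA

ω = 2πf = 1.571e+07 rad/s
X_C = 1/(ωC) = 2070 Ω
Z = 590 − j2070 Ω
|Z| = √(590² + 2070²) = 2160 Ω
I = V/|Z| = 20.2/2160 = 9.37 mA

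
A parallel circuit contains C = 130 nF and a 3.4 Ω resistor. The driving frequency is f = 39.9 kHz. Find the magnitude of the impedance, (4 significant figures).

ω = 2πf = 250700 rad/s
X_C = 1/(ωC) = 30.68 Ω
Parallel: admittances add. Y = 1/R + jωC
Y = (0.2941 + j0.03259) S
|Y| = 0.2959 S → |Z| = 1/|Y| = 3.379 Ω, ∠Z = −∠Y = -6.323°

3.379 Ω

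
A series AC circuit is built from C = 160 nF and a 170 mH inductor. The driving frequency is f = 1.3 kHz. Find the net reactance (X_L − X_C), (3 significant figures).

623 Ω

ω = 2πf = 8168 rad/s
X_L = ωL = 1390 Ω
X_C = 1/(ωC) = 765 Ω
X = 1390 − 765 = 623 Ω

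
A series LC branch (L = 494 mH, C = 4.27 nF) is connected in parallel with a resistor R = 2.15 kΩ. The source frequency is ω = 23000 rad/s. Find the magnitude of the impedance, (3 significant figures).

1030 Ω

X_L = ωL = 11400 Ω
X_C = 1/(ωC) = 10200 Ω
Branch 1: Z₁ = R = 2150 Ω
Branch 2 (series LC): Z₂ = j(X_L − X_C) = j1180 Ω
Parallel: Z = Z₁Z₂/(Z₁+Z₂), |Z| = 1030 Ω, ∠Z = 61.2°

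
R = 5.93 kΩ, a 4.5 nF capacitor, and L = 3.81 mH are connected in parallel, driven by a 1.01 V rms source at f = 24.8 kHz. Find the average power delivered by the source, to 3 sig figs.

172 μW

ω = 2πf = 155800 rad/s
X_L = ωL = 594 Ω
X_C = 1/(ωC) = 1430 Ω
Parallel: admittances add. Y = 1/R + 1/(jωL) + jωC
Y = (0.000169 − j0.000983) S
|Y| = 0.000998 S → |Z| = 1/|Y| = 1000 Ω, ∠Z = −∠Y = 80.3°
I = V/|Z| = 1.01 mA
P = VI cos φ = 1.01 × 0.00101 × cos(80.3°) = 172 μW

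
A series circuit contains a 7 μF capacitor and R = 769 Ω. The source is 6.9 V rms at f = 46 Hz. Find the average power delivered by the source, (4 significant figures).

ω = 2πf = 289.0 rad/s
X_C = 1/(ωC) = 494.3 Ω
Z = 769.0 − j494.3 Ω
|Z| = √(769.0² + 494.3²) = 914.1 Ω
∠Z = arctan(-494.3/769.0) = -32.73°
I = V/|Z| = 7.548 mA
P = VI cos φ = 6.9 × 0.007548 × cos(-32.73°) = 43.81 mW

43.81 mW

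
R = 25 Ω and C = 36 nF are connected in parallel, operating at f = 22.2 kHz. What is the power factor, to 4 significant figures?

0.9922

ω = 2πf = 139500 rad/s
X_C = 1/(ωC) = 199.1 Ω
Parallel: admittances add. Y = 1/R + jωC
Y = (0.04000 + j0.005022) S
|Y| = 0.04031 S → |Z| = 1/|Y| = 24.81 Ω, ∠Z = −∠Y = -7.155°
cos φ = cos(-7.155°) = 0.9922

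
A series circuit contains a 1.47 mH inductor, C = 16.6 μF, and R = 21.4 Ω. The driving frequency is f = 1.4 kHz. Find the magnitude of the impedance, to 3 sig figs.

22.2 Ω

ω = 2πf = 8796 rad/s
X_L = ωL = 12.9 Ω
X_C = 1/(ωC) = 6.85 Ω
Net reactance X = X_L − X_C = 6.08 Ω
Z = 21.4 + j6.08 Ω
|Z| = √(21.4² + 6.08²) = 22.2 Ω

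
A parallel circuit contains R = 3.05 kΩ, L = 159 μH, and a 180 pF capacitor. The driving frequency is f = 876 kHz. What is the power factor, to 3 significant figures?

ω = 2πf = 5.504e+06 rad/s
X_L = ωL = 875 Ω
X_C = 1/(ωC) = 1010 Ω
Parallel: admittances add. Y = 1/R + 1/(jωL) + jωC
Y = (0.000328 − j0.000152) S
|Y| = 0.000361 S → |Z| = 1/|Y| = 2770 Ω, ∠Z = −∠Y = 24.9°
cos φ = cos(24.9°) = 0.907

0.907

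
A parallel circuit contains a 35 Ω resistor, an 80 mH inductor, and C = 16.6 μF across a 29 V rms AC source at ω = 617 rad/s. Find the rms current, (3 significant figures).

878 mA

X_L = ωL = 49.4 Ω
X_C = 1/(ωC) = 97.6 Ω
Parallel: admittances add. Y = 1/R + 1/(jωL) + jωC
Y = (0.0286 − j0.0100) S
|Y| = 0.0303 S → |Z| = 1/|Y| = 33.0 Ω, ∠Z = −∠Y = 19.3°
I = V/|Z| = 29/33.0 = 878 mA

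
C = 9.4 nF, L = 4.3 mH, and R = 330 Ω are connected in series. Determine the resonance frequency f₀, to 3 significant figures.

25.0 kHz

ω₀ = 1/√(LC) = 1/√(0.0043 × 9.4e-09) = 157300 rad/s
f₀ = ω₀/(2π) = 25.0 kHz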